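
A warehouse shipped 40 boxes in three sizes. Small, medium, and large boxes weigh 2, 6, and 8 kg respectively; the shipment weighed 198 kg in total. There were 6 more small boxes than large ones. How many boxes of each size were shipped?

Let s = small boxes, m = medium boxes, l = large boxes.
  s + m + l = 40
  6m + 8l + 2s = 198
  s - l = 6
Row-reduce the augmented matrix:
R2 ← R2 − 2·R1.
R3 ← R3 − 1·R1.
R2 ← R2 / (4).
R1 ← R1 − 1·R2.
R3 ← R3 + 1·R2.
R3 ← R3 / (-1/2).
R1 ← R1 + 1/2·R3.
R2 ← R2 − 3/2·R3.
Reading off the reduced rows gives s = 15, m = 16, l = 9.

small boxes: 15, medium boxes: 16, large boxes: 9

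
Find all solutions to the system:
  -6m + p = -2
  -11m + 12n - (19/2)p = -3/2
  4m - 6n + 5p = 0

no solution

Row-reduce:
R1 ← R1 / (-6).
R2 ← R2 + 11·R1.
R3 ← R3 − 4·R1.
R2 ← R2 / (12).
R3 ← R3 + 6·R2.
Row 3 reduces to 0 = -1/4, a contradiction. The system is inconsistent.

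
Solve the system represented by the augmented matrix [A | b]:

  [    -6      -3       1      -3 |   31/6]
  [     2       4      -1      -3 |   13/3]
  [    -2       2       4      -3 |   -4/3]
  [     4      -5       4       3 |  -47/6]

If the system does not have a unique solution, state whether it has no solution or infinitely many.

Row-reduce the augmented matrix:
R1 ← R1 / (-6).
R2 ← R2 − 2·R1.
R3 ← R3 + 2·R1.
R4 ← R4 − 4·R1.
R2 ← R2 / (3).
R1 ← R1 − 1/2·R2.
R3 ← R3 − 3·R2.
R4 ← R4 + 7·R2.
R3 ← R3 / (13/3).
R1 ← R1 + 1/18·R3.
R2 ← R2 + 2/9·R3.
R4 ← R4 − 28/9·R3.
R4 ← R4 / (-127/13).
R1 ← R1 − 31/26·R4.
R2 ← R2 + 16/13·R4.
R3 ← R3 − 6/13·R4.
Reading off the reduced rows gives x_1 = 0, x_2 = -1/2, x_3 = -4/3, x_4 = -5/3.

x_1 = 0, x_2 = -1/2, x_3 = -4/3, x_4 = -5/3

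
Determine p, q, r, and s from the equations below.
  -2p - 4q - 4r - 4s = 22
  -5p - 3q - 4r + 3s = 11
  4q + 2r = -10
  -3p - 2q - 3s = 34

p = -5, q = -5, r = 5, s = -3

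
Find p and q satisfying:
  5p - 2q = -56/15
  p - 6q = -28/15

p = -2/3, q = 1/5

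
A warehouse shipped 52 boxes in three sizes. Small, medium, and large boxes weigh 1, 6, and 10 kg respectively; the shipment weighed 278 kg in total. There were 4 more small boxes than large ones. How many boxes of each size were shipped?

small boxes: 18, medium boxes: 20, large boxes: 14

Let s = small boxes, m = medium boxes, l = large boxes.
  s + m + l = 52
  6m + 10l + s = 278
  s - l = 4
Row-reduce the augmented matrix:
R2 ← R2 − 1·R1.
R3 ← R3 − 1·R1.
R2 ← R2 / (5).
R1 ← R1 − 1·R2.
R3 ← R3 + 1·R2.
R3 ← R3 / (-1/5).
R1 ← R1 + 4/5·R3.
R2 ← R2 − 9/5·R3.
Reading off the reduced rows gives s = 18, m = 20, l = 14.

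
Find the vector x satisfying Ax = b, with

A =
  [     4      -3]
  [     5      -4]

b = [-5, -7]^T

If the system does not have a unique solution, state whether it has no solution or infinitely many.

Row-reduce the augmented matrix:
R1 ← R1 / (4).
R2 ← R2 − 5·R1.
R2 ← R2 / (-1/4).
R1 ← R1 + 3/4·R2.
Reading off the reduced rows gives x_1 = 1, x_2 = 3.

x_1 = 1, x_2 = 3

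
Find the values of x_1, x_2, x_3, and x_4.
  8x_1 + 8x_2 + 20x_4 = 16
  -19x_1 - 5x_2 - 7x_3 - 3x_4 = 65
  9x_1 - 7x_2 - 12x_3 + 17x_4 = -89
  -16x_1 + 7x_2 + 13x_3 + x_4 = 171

x_1 = -6, x_2 = 3, x_3 = 4, x_4 = 2

Row-reduce the augmented matrix:
R1 ← R1 / (8).
R2 ← R2 + 19·R1.
R3 ← R3 − 9·R1.
R4 ← R4 + 16·R1.
R2 ← R2 / (14).
R1 ← R1 − 1·R2.
R3 ← R3 + 16·R2.
R4 ← R4 − 23·R2.
R3 ← R3 / (-20).
R1 ← R1 − 1/2·R3.
R2 ← R2 + 1/2·R3.
R4 ← R4 − 49/2·R3.
R4 ← R4 / (2627/112).
R1 ← R1 − 51/112·R4.
R2 ← R2 − 229/112·R4.
R3 ← R3 + 127/56·R4.
Reading off the reduced rows gives x_1 = -6, x_2 = 3, x_3 = 4, x_4 = 2.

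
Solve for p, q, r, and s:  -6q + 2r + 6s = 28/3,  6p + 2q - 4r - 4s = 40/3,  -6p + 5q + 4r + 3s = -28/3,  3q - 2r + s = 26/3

Row-reduce the augmented matrix:
Swap R1 and R2.
R1 ← R1 / (6).
R3 ← R3 + 6·R1.
R2 ← R2 / (-6).
R1 ← R1 − 1/3·R2.
R3 ← R3 − 7·R2.
R4 ← R4 − 3·R2.
R3 ← R3 / (7/3).
R1 ← R1 + 5/9·R3.
R2 ← R2 + 1/3·R3.
R4 ← R4 + 1·R3.
R4 ← R4 / (46/7).
R1 ← R1 − 23/21·R4.
R2 ← R2 + 1/7·R4.
R3 ← R3 − 18/7·R4.
Reading off the reduced rows gives p = 3, q = 1, r = -4/3, s = 3.

p = 3, q = 1, r = -4/3, s = 3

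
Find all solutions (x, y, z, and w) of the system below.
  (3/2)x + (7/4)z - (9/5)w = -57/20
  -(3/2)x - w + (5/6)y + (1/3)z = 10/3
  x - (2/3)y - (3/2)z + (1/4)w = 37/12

Row-reduce:
R1 ← R1 / (3/2).
R2 ← R2 + 3/2·R1.
R3 ← R3 − 1·R1.
R2 ← R2 / (5/6).
R3 ← R3 + 2/3·R2.
R3 ← R3 / (-1).
R1 ← R1 − 7/6·R3.
R2 ← R2 − 5/2·R3.
Rank is 3 with 4 unknowns, leaving w free.

infinitely many solutions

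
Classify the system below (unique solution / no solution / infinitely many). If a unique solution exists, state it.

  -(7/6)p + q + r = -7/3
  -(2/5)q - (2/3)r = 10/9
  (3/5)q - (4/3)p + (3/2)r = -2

Row-reduce the augmented matrix:
R1 ← R1 / (-7/6).
R3 ← R3 + 4/3·R1.
R2 ← R2 / (-2/5).
R1 ← R1 + 6/7·R2.
R3 ← R3 + 19/35·R2.
R3 ← R3 / (53/42).
R1 ← R1 − 4/7·R3.
R2 ← R2 − 5/3·R3.
Reading off the reduced rows gives p = 0, q = -5/3, r = -2/3.

p = 0, q = -5/3, r = -2/3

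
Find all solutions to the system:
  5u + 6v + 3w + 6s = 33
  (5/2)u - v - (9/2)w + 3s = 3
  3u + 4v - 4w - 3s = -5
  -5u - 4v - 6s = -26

Row-reduce:
R1 ← R1 / (5).
R2 ← R2 − 5/2·R1.
R3 ← R3 − 3·R1.
R4 ← R4 + 5·R1.
R2 ← R2 / (-4).
R1 ← R1 − 6/5·R2.
R3 ← R3 − 2/5·R2.
R4 ← R4 − 2·R2.
R3 ← R3 / (-32/5).
R1 ← R1 + 6/5·R3.
R2 ← R2 − 3/2·R3.
Row 4 reduces to 0 = 1/4, a contradiction. The system is inconsistent.

no solution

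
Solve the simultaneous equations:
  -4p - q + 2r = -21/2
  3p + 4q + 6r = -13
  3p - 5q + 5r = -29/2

Row-reduce the augmented matrix:
R1 ← R1 / (-4).
R2 ← R2 − 3·R1.
R3 ← R3 − 3·R1.
R2 ← R2 / (13/4).
R1 ← R1 − 1/4·R2.
R3 ← R3 + 23/4·R2.
R3 ← R3 / (257/13).
R1 ← R1 + 14/13·R3.
R2 ← R2 − 30/13·R3.
Reading off the reduced rows gives p = 1, q = 1/2, r = -3.

p = 1, q = 1/2, r = -3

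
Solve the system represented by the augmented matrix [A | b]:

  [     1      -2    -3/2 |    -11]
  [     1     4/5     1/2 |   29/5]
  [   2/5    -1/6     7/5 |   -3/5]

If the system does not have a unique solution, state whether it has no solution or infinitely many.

x_1 = 1, x_2 = 6, x_3 = 0

Row-reduce the augmented matrix:
R2 ← R2 − 1·R1.
R3 ← R3 − 2/5·R1.
R2 ← R2 / (14/5).
R1 ← R1 + 2·R2.
R3 ← R3 − 19/30·R2.
R3 ← R3 / (65/42).
R1 ← R1 + 1/14·R3.
R2 ← R2 − 5/7·R3.
Reading off the reduced rows gives x_1 = 1, x_2 = 6, x_3 = 0.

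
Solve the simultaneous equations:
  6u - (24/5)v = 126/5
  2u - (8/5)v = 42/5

infinitely many solutions

Row-reduce:
R1 ← R1 / (6).
R2 ← R2 − 2·R1.
Rank is 1 with 2 unknowns, leaving v free.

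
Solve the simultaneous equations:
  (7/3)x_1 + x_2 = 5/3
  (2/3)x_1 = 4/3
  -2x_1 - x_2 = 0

no solution

Row-reduce:
R1 ← R1 / (7/3).
R2 ← R2 − 2/3·R1.
R3 ← R3 + 2·R1.
R2 ← R2 / (-2/7).
R1 ← R1 − 3/7·R2.
R3 ← R3 + 1/7·R2.
Row 3 reduces to 0 = 1, a contradiction. The system is inconsistent.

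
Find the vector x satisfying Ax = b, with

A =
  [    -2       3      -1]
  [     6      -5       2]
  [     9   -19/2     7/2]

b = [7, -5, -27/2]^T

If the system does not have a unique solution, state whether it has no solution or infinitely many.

Row-reduce:
R1 ← R1 / (-2).
R2 ← R2 − 6·R1.
R3 ← R3 − 9·R1.
R2 ← R2 / (4).
R1 ← R1 + 3/2·R2.
R3 ← R3 − 4·R2.
Row 3 reduces to 0 = 2, a contradiction. The system is inconsistent.

no solution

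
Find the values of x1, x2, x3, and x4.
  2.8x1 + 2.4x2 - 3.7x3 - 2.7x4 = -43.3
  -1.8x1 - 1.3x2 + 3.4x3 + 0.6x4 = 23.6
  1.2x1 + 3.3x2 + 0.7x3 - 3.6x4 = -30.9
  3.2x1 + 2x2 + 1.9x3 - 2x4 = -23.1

x1 = -4, x2 = -2, x3 = 3, x4 = 6

Row-reduce the augmented matrix:
R1 ← R1 / (14/5).
R2 ← R2 + 9/5·R1.
R3 ← R3 − 6/5·R1.
R4 ← R4 − 16/5·R1.
R2 ← R2 / (17/70).
R1 ← R1 − 6/7·R2.
R3 ← R3 − 159/70·R2.
R4 ← R4 + 26/35·R2.
R3 ← R3 / (-2471/340).
R1 ← R1 + 335/68·R3.
R2 ← R2 − 143/34·R3.
R4 ← R4 − 1573/170·R3.
R4 ← R4 / (198311/24710).
R1 ← R1 + 12357/4942·R4.
R2 ← R2 − 141/2471·R4.
R3 ← R3 + 2781/2471·R4.
Reading off the reduced rows gives x1 = -4, x2 = -2, x3 = 3, x4 = 6.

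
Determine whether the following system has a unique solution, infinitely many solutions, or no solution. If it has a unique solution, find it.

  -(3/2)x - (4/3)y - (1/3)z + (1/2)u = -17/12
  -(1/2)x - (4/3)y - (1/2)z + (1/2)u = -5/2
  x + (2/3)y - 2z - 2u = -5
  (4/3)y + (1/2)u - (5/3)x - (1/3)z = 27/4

Row-reduce the augmented matrix:
R1 ← R1 / (-3/2).
R2 ← R2 + 1/2·R1.
R3 ← R3 − 1·R1.
R4 ← R4 + 5/3·R1.
R2 ← R2 / (-8/9).
R1 ← R1 − 8/9·R2.
R3 ← R3 + 2/9·R2.
R4 ← R4 − 76/27·R2.
R3 ← R3 / (-17/8).
R1 ← R1 + 1/6·R3.
R2 ← R2 − 7/16·R3.
R4 ← R4 + 43/36·R3.
R4 ← R4 / (607/306).
R1 ← R1 − 7/51·R4.
R2 ← R2 + 25/34·R4.
R3 ← R3 − 14/17·R4.
Reading off the reduced rows gives x = -1, y = 3, z = 1/2, u = 5/2.

x = -1, y = 3, z = 1/2, u = 5/2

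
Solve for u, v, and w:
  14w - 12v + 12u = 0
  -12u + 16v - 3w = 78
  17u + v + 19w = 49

Row-reduce the augmented matrix:
R1 ← R1 / (12).
R2 ← R2 + 12·R1.
R3 ← R3 − 17·R1.
R2 ← R2 / (4).
R1 ← R1 + 1·R2.
R3 ← R3 − 18·R2.
R3 ← R3 / (-151/3).
R1 ← R1 − 47/12·R3.
R2 ← R2 − 11/4·R3.
Reading off the reduced rows gives u = -4, v = 3, w = 6.

u = -4, v = 3, w = 6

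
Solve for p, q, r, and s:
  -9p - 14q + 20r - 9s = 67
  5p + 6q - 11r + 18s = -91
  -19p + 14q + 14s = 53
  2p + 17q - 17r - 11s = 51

Row-reduce the augmented matrix:
R1 ← R1 / (-9).
R2 ← R2 − 5·R1.
R3 ← R3 + 19·R1.
R4 ← R4 − 2·R1.
R2 ← R2 / (-16/9).
R1 ← R1 − 14/9·R2.
R3 ← R3 − 392/9·R2.
R4 ← R4 − 125/9·R2.
R3 ← R3 / (-79/2).
R1 ← R1 + 17/8·R3.
R2 ← R2 + 1/16·R3.
R4 ← R4 + 187/16·R3.
R4 ← R4 / (-9759/632).
R1 ← R1 + 2065/316·R4.
R2 ← R2 + 4973/632·R4.
R3 ← R3 + 703/79·R4.
Reading off the reduced rows gives p = -5, q = 1, r = 0, s = -4.

p = -5, q = 1, r = 0, s = -4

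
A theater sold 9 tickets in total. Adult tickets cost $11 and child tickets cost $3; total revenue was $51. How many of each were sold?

Let a = adult tickets, c = child tickets.
  a + c = 9
  11a + 3c = 51
Row-reduce the augmented matrix:
R2 ← R2 − 11·R1.
R2 ← R2 / (-8).
R1 ← R1 − 1·R2.
Reading off the reduced rows gives a = 3, c = 6.

adult tickets: 3, child tickets: 6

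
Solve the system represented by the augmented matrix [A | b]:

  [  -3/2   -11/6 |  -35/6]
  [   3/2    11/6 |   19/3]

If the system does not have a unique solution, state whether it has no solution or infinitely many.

Row-reduce:
R1 ← R1 / (-3/2).
R2 ← R2 − 3/2·R1.
Row 2 reduces to 0 = 1/2, a contradiction. The system is inconsistent.

no solution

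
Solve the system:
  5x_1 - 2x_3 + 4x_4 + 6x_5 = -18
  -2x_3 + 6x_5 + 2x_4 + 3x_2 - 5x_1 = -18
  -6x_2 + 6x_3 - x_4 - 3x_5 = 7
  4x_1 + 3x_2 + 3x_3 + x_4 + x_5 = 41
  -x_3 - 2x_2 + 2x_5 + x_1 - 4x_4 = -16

x_1 = 2, x_2 = 6, x_3 = 6, x_4 = -1, x_5 = -2

Row-reduce the augmented matrix:
R1 ← R1 / (5).
R2 ← R2 + 5·R1.
R4 ← R4 − 4·R1.
R5 ← R5 − 1·R1.
R2 ← R2 / (3).
R3 ← R3 + 6·R2.
R4 ← R4 − 3·R2.
R5 ← R5 + 2·R2.
R3 ← R3 / (-2).
R1 ← R1 + 2/5·R3.
R2 ← R2 + 4/3·R3.
R4 ← R4 − 43/5·R3.
R5 ← R5 + 49/15·R3.
R4 ← R4 / (391/10).
R1 ← R1 + 7/5·R4.
R2 ← R2 + 16/3·R4.
R3 ← R3 + 11/2·R4.
R5 ← R5 + 563/30·R4.
R5 ← R5 / (12032/1173).
R1 ← R1 + 130/391·R5.
R2 ← R2 − 190/1173·R5.
R3 ← R3 + 8/391·R5.
R4 ← R4 − 745/391·R5.
Reading off the reduced rows gives x_1 = 2, x_2 = 6, x_3 = 6, x_4 = -1, x_5 = -2.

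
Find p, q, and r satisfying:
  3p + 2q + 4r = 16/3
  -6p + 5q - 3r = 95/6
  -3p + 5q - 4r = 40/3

p = -2/3, q = 8/3, r = 1/2

Row-reduce the augmented matrix:
R1 ← R1 / (3).
R2 ← R2 + 6·R1.
R3 ← R3 + 3·R1.
R2 ← R2 / (9).
R1 ← R1 − 2/3·R2.
R3 ← R3 − 7·R2.
R3 ← R3 / (-35/9).
R1 ← R1 − 26/27·R3.
R2 ← R2 − 5/9·R3.
Reading off the reduced rows gives p = -2/3, q = 8/3, r = 1/2.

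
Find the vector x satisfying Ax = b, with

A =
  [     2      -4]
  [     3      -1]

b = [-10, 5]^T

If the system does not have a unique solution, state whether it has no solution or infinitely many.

x_1 = 3, x_2 = 4

From equation 2: x_2 = -5 + 3·x_1.
Substitute into equation 1 and solve: x_1 = 3.
Then x_2 = 4.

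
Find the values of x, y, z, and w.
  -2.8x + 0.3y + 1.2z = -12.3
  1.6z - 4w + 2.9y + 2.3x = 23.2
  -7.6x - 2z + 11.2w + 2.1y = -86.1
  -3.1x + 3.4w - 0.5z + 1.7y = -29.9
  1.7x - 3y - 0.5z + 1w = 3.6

x = 3, y = -1, z = -3, w = -6

Row-reduce the augmented matrix:
R1 ← R1 / (-14/5).
R2 ← R2 − 23/10·R1.
R3 ← R3 + 38/5·R1.
R4 ← R4 + 31/10·R1.
R5 ← R5 − 17/10·R1.
R2 ← R2 / (881/280).
R1 ← R1 + 3/28·R2.
R3 ← R3 − 9/7·R2.
R4 ← R4 − 383/280·R2.
R5 ← R5 + 789/280·R2.
R3 ← R3 / (-27812/4405).
R1 ← R1 + 300/881·R3.
R2 ← R2 − 724/881·R3.
R4 ← R4 + 26013/8810·R3.
R5 ← R5 − 4483/1762·R3.
R4 ← R4 / (-6002/6953).
R1 ← R1 + 5760/6953·R4.
R2 ← R2 − 2776/6953·R4.
R3 ← R3 + 14134/6953·R4.
R5 ← R5 − 18006/6953·R4.
R5 reduces to 0 = 0, so the extra equation is consistent.
Reading off the reduced rows gives x = 3, y = -1, z = -3, w = -6.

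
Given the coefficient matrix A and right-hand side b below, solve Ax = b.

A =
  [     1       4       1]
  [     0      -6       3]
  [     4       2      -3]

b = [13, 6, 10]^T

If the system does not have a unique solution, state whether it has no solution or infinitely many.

Row-reduce the augmented matrix:
R3 ← R3 − 4·R1.
R2 ← R2 / (-6).
R1 ← R1 − 4·R2.
R3 ← R3 + 14·R2.
R3 ← R3 / (-14).
R1 ← R1 − 3·R3.
R2 ← R2 + 1/2·R3.
Reading off the reduced rows gives x_1 = 5, x_2 = 1, x_3 = 4.

x_1 = 5, x_2 = 1, x_3 = 4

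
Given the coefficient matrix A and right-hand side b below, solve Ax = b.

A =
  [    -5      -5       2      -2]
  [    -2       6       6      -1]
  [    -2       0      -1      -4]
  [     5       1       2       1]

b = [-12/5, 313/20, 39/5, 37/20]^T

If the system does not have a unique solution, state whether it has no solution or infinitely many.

Row-reduce the augmented matrix:
R1 ← R1 / (-5).
R2 ← R2 + 2·R1.
R3 ← R3 + 2·R1.
R4 ← R4 − 5·R1.
R2 ← R2 / (8).
R1 ← R1 − 1·R2.
R3 ← R3 − 2·R2.
R4 ← R4 + 4·R2.
R3 ← R3 / (-31/10).
R1 ← R1 + 21/20·R3.
R2 ← R2 − 13/20·R3.
R4 ← R4 − 33/5·R3.
R4 ← R4 / (-242/31).
R1 ← R1 − 185/124·R4.
R2 ← R2 + 85/124·R4.
R3 ← R3 − 63/62·R4.
Reading off the reduced rows gives x_1 = 1/5, x_2 = 3/2, x_3 = 4/5, x_4 = -9/4.

x_1 = 1/5, x_2 = 3/2, x_3 = 4/5, x_4 = -9/4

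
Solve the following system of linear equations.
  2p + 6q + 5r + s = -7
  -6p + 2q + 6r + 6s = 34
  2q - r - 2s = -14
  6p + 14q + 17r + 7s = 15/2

Row-reduce:
R1 ← R1 / (2).
R2 ← R2 + 6·R1.
R4 ← R4 − 6·R1.
R2 ← R2 / (20).
R1 ← R1 − 3·R2.
R3 ← R3 − 2·R2.
R4 ← R4 + 4·R2.
R3 ← R3 / (-31/10).
R1 ← R1 + 13/20·R3.
R2 ← R2 − 21/20·R3.
R4 ← R4 − 31/5·R3.
Row 4 reduces to 0 = 1/2, a contradiction. The system is inconsistent.

no solution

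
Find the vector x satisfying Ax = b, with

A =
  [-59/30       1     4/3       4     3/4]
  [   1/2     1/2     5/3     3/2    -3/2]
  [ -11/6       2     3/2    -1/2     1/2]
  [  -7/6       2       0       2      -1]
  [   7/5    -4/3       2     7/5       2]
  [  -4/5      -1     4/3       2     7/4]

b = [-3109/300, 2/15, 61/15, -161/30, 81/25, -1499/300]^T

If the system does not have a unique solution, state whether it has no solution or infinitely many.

x_1 = 13/5, x_2 = 2, x_3 = 2, x_4 = -8/3, x_5 = 1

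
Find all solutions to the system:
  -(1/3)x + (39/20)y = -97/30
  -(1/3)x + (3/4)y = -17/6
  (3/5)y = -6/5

no solution

Row-reduce:
R1 ← R1 / (-1/3).
R2 ← R2 + 1/3·R1.
R2 ← R2 / (-6/5).
R1 ← R1 + 117/20·R2.
R3 ← R3 − 3/5·R2.
Row 3 reduces to 0 = -1, a contradiction. The system is inconsistent.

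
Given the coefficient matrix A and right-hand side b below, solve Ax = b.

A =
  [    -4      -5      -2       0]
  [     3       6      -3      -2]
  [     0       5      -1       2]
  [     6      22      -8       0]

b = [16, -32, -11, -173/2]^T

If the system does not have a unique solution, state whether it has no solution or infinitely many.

Row-reduce:
R1 ← R1 / (-4).
R2 ← R2 − 3·R1.
R4 ← R4 − 6·R1.
R2 ← R2 / (9/4).
R1 ← R1 − 5/4·R2.
R3 ← R3 − 5·R2.
R4 ← R4 − 29/2·R2.
R3 ← R3 / (9).
R1 ← R1 − 3·R3.
R2 ← R2 + 2·R3.
R4 ← R4 − 18·R3.
Row 4 reduces to 0 = -1/2, a contradiction. The system is inconsistent.

no solution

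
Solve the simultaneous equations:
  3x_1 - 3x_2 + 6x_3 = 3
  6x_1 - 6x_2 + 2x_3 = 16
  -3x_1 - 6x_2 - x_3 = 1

x_1 = 2, x_2 = -1, x_3 = -1

Row-reduce the augmented matrix:
R1 ← R1 / (3).
R2 ← R2 − 6·R1.
R3 ← R3 + 3·R1.
Swap R2 and R3.
R2 ← R2 / (-9).
R1 ← R1 + 1·R2.
R3 ← R3 / (-10).
R1 ← R1 − 13/9·R3.
R2 ← R2 + 5/9·R3.
Reading off the reduced rows gives x_1 = 2, x_2 = -1, x_3 = -1.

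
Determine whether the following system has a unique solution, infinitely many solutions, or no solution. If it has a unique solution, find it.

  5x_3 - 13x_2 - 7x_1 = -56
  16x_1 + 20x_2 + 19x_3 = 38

infinitely many solutions

Row-reduce:
R1 ← R1 / (-7).
R2 ← R2 − 16·R1.
R2 ← R2 / (-68/7).
R1 ← R1 − 13/7·R2.
Rank is 2 with 3 unknowns, leaving x_3 free.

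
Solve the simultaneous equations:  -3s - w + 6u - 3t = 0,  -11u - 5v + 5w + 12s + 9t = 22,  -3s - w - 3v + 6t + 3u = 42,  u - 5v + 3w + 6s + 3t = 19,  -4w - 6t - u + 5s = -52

no solution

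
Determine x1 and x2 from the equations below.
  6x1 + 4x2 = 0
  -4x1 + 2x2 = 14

x1 = -2, x2 = 3

Row-reduce the augmented matrix:
R1 ← R1 / (6).
R2 ← R2 + 4·R1.
R2 ← R2 / (14/3).
R1 ← R1 − 2/3·R2.
Reading off the reduced rows gives x1 = -2, x2 = 3.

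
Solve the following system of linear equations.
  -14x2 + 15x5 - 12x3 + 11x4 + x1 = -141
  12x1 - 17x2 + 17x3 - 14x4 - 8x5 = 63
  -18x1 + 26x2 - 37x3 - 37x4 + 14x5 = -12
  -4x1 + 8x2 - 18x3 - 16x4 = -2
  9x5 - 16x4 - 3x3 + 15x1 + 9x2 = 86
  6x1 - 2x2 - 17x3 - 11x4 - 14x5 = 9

Row-reduce:
R2 ← R2 − 12·R1.
R3 ← R3 + 18·R1.
R4 ← R4 + 4·R1.
R5 ← R5 − 15·R1.
R6 ← R6 − 6·R1.
R2 ← R2 / (151).
R1 ← R1 + 14·R2.
R3 ← R3 + 226·R2.
R4 ← R4 + 48·R2.
R5 ← R5 − 219·R2.
R6 ← R6 − 82·R2.
R3 ← R3 / (-1817/151).
R1 ← R1 − 442/151·R3.
R2 ← R2 − 161/151·R3.
R4 ← R4 + 2238/151·R3.
R5 ← R5 + 8532/151·R3.
R6 ← R6 + 4897/151·R3.
R4 ← R4 / (95270/1817).
R1 ← R1 + 30031/1817·R4.
R2 ← R2 + 479/79·R4.
R3 ← R3 − 8685/1817·R4.
R5 ← R5 − 6919/23·R4.
R6 ← R6 − 285810/1817·R4.
R5 ← R5 / (2930154/47635).
R1 ← R1 + 130309/47635·R5.
R2 ← R2 + 64718/47635·R5.
R3 ← R3 − 522/9527·R5.
R4 ← R4 + 2718/47635·R5.
Row 6 reduces to 0 = 3, a contradiction. The system is inconsistent.

no solution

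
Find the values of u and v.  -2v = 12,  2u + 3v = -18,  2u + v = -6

Row-reduce the augmented matrix:
Swap R1 and R2.
R1 ← R1 / (2).
R3 ← R3 − 2·R1.
R2 ← R2 / (-2).
R1 ← R1 − 3/2·R2.
R3 ← R3 + 2·R2.
R3 reduces to 0 = 0, so the extra equation is consistent.
Reading off the reduced rows gives u = 0, v = -6.

u = 0, v = -6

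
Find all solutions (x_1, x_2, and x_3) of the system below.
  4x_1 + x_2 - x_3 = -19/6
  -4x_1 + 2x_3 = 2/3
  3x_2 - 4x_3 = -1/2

x_1 = -2/3, x_2 = -3/2, x_3 = -1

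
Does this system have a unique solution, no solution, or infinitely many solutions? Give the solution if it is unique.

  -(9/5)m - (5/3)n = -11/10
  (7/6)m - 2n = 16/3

m = 2, n = -3/2

Row-reduce the augmented matrix:
R1 ← R1 / (-9/5).
R2 ← R2 − 7/6·R1.
R2 ← R2 / (-499/162).
R1 ← R1 − 25/27·R2.
Reading off the reduced rows gives m = 2, n = -3/2.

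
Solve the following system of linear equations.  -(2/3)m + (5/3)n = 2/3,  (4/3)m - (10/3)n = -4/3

Row-reduce:
R1 ← R1 / (-2/3).
R2 ← R2 − 4/3·R1.
Rank is 1 with 2 unknowns, leaving n free.

infinitely many solutions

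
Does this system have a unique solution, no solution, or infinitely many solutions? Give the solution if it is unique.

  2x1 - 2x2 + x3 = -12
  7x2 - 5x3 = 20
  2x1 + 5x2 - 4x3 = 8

Row-reduce:
R1 ← R1 / (2).
R3 ← R3 − 2·R1.
R2 ← R2 / (7).
R1 ← R1 + 1·R2.
R3 ← R3 − 7·R2.
Rank is 2 with 3 unknowns, leaving x3 free.

infinitely many solutions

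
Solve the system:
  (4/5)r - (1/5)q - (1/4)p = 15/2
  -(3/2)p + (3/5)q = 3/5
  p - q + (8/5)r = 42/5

Row-reduce:
R1 ← R1 / (-1/4).
R2 ← R2 + 3/2·R1.
R3 ← R3 − 1·R1.
R2 ← R2 / (9/5).
R1 ← R1 − 4/5·R2.
R3 ← R3 + 9/5·R2.
Row 3 reduces to 0 = -6, a contradiction. The system is inconsistent.

no solution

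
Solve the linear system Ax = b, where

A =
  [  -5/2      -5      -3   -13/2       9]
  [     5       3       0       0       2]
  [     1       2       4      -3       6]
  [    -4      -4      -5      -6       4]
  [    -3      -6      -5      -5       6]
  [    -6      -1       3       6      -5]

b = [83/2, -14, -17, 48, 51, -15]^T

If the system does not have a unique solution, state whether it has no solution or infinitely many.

no solution

Row-reduce:
R1 ← R1 / (-5/2).
R2 ← R2 − 5·R1.
R3 ← R3 − 1·R1.
R4 ← R4 + 4·R1.
R5 ← R5 + 3·R1.
R6 ← R6 + 6·R1.
R2 ← R2 / (-7).
R1 ← R1 − 2·R2.
R4 ← R4 − 4·R2.
R6 ← R6 − 11·R2.
R3 ← R3 / (14/5).
R1 ← R1 + 18/35·R3.
R2 ← R2 − 6/7·R3.
R4 ← R4 + 127/35·R3.
R5 ← R5 + 7/5·R3.
R6 ← R6 − 27/35·R3.
R4 ← R4 / (-72/7).
R1 ← R1 + 15/7·R4.
R2 ← R2 − 25/7·R4.
R3 ← R3 + 2·R4.
R6 ← R6 − 19/7·R4.
Swap R5 and R6.
R5 ← R5 / (241/42).
R1 ← R1 − 15/14·R5.
R2 ← R2 + 47/42·R5.
R3 ← R3 − 17/21·R5.
R4 ← R4 + 55/42·R5.
Row 6 reduces to 0 = 1, a contradiction. The system is inconsistent.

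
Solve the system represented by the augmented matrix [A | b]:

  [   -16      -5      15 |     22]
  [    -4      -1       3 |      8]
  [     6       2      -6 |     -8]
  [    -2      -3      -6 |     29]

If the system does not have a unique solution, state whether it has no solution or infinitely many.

no solution

Row-reduce:
R1 ← R1 / (-16).
R2 ← R2 + 4·R1.
R3 ← R3 − 6·R1.
R4 ← R4 + 2·R1.
R2 ← R2 / (1/4).
R1 ← R1 − 5/16·R2.
R3 ← R3 − 1/8·R2.
R4 ← R4 + 19/8·R2.
Swap R3 and R4.
R3 ← R3 / (-15).
R2 ← R2 + 3·R3.
Row 4 reduces to 0 = -1, a contradiction. The system is inconsistent.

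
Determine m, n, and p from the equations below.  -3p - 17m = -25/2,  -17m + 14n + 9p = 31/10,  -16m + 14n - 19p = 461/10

Row-reduce the augmented matrix:
R1 ← R1 / (-17).
R2 ← R2 + 17·R1.
R3 ← R3 + 16·R1.
R2 ← R2 / (14).
R3 ← R3 − 14·R2.
R3 ← R3 / (-479/17).
R1 ← R1 − 3/17·R3.
R2 ← R2 − 6/7·R3.
Reading off the reduced rows gives m = 1, n = 12/5, p = -3/2.

m = 1, n = 12/5, p = -3/2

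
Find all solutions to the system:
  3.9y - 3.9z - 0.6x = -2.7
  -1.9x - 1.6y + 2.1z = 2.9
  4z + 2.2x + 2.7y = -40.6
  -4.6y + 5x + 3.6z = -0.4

Row-reduce the augmented matrix:
R1 ← R1 / (-3/5).
R2 ← R2 + 19/10·R1.
R3 ← R3 − 11/5·R1.
R4 ← R4 − 5·R1.
R2 ← R2 / (-279/20).
R1 ← R1 + 13/2·R2.
R3 ← R3 − 17·R2.
R4 ← R4 − 279/10·R2.
R3 ← R3 / (20393/2790).
R1 ← R1 + 65/279·R3.
R2 ← R2 + 289/279·R3.
R4 reduces to 0 = 0, so the extra equation is consistent.
Reading off the reduced rows gives x = -2, y = -6, z = -5.

x = -2, y = -6, z = -5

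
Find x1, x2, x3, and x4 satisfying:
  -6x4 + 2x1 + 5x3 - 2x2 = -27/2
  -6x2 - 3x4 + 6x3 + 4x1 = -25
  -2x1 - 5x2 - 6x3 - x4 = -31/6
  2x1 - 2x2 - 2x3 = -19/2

x1 = -11/4, x2 = 2, x3 = 0, x4 = 2/3

Row-reduce the augmented matrix:
R1 ← R1 / (2).
R2 ← R2 − 4·R1.
R3 ← R3 + 2·R1.
R4 ← R4 − 2·R1.
R2 ← R2 / (-2).
R1 ← R1 + 1·R2.
R3 ← R3 + 7·R2.
R3 ← R3 / (13).
R1 ← R1 − 9/2·R3.
R2 ← R2 − 2·R3.
R4 ← R4 + 7·R3.
R4 ← R4 / (-383/26).
R1 ← R1 − 303/52·R4.
R2 ← R2 − 37/26·R4.
R3 ← R3 + 77/26·R4.
Reading off the reduced rows gives x1 = -11/4, x2 = 2, x3 = 0, x4 = 2/3.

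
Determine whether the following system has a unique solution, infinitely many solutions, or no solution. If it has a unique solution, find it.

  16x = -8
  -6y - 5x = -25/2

x = -1/2, y = 5/2

Row-reduce the augmented matrix:
R1 ← R1 / (16).
R2 ← R2 + 5·R1.
R2 ← R2 / (-6).
Reading off the reduced rows gives x = -1/2, y = 5/2.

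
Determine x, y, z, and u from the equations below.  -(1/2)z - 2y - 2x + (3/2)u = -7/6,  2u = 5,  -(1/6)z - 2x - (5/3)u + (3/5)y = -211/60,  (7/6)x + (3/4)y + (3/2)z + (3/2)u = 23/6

x = 1/2, y = 7/3, z = -3/2, u = 5/2

Row-reduce the augmented matrix:
R1 ← R1 / (-2).
R3 ← R3 + 2·R1.
R4 ← R4 − 7/6·R1.
Swap R2 and R3.
R2 ← R2 / (13/5).
R1 ← R1 − 1·R2.
R4 ← R4 + 5/12·R2.
Swap R3 and R4.
R3 ← R3 / (1181/936).
R1 ← R1 − 19/156·R3.
R2 ← R2 − 5/39·R3.
R4 ← R4 / (2).
R1 ← R1 − 1359/4724·R4.
R2 ← R2 + 3325/2362·R4.
R3 ← R3 − 1748/1181·R4.
Reading off the reduced rows gives x = 1/2, y = 7/3, z = -3/2, u = 5/2.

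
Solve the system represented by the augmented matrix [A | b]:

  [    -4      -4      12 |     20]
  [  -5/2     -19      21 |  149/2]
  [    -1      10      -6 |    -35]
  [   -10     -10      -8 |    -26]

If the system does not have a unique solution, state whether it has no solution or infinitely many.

no solution

Row-reduce:
R1 ← R1 / (-4).
R2 ← R2 + 5/2·R1.
R3 ← R3 + 1·R1.
R4 ← R4 + 10·R1.
R2 ← R2 / (-33/2).
R1 ← R1 − 1·R2.
R3 ← R3 − 11·R2.
Swap R3 and R4.
R3 ← R3 / (-38).
R1 ← R1 + 24/11·R3.
R2 ← R2 + 9/11·R3.
Row 4 reduces to 0 = 4/3, a contradiction. The system is inconsistent.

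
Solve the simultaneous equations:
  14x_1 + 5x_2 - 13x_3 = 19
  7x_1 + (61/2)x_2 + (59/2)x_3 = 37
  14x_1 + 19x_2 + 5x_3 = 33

Row-reduce:
R1 ← R1 / (14).
R2 ← R2 − 7·R1.
R3 ← R3 − 14·R1.
R2 ← R2 / (28).
R1 ← R1 − 5/14·R2.
R3 ← R3 − 14·R2.
Row 3 reduces to 0 = 1/4, a contradiction. The system is inconsistent.

no solution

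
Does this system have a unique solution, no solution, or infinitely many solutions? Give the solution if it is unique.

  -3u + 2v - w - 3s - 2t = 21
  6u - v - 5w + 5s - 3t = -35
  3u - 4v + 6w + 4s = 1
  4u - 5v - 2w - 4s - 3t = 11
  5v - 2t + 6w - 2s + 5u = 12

Row-reduce the augmented matrix:
R1 ← R1 / (-3).
R2 ← R2 − 6·R1.
R3 ← R3 − 3·R1.
R4 ← R4 − 4·R1.
R5 ← R5 − 5·R1.
R2 ← R2 / (3).
R1 ← R1 + 2/3·R2.
R3 ← R3 + 2·R2.
R4 ← R4 + 7/3·R2.
R5 ← R5 − 25/3·R2.
R3 ← R3 / (1/3).
R1 ← R1 + 11/9·R3.
R2 ← R2 + 7/3·R3.
R4 ← R4 + 79/9·R3.
R5 ← R5 − 214/9·R3.
Swap R4 and R5.
R4 ← R4 / (-28).
R1 ← R1 − 2·R4.
R2 ← R2 − 2·R4.
R3 ← R3 − 1·R4.
R5 ← R5 / (-560/3).
R1 ← R1 − 135/14·R5.
R2 ← R2 + 589/42·R5.
R3 ← R3 + 211/84·R5.
R4 ← R4 + 1469/84·R5.
Reading off the reduced rows gives u = -3, v = -1, w = 3, s = -3, t = -4.

u = -3, v = -1, w = 3, s = -3, t = -4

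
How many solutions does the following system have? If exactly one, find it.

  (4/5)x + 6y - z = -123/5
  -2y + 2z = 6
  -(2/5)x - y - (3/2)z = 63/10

infinitely many solutions

Row-reduce:
R1 ← R1 / (4/5).
R3 ← R3 + 2/5·R1.
R2 ← R2 / (-2).
R1 ← R1 − 15/2·R2.
R3 ← R3 − 2·R2.
Rank is 2 with 3 unknowns, leaving z free.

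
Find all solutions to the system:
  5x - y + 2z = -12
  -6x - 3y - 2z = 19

Row-reduce:
R1 ← R1 / (5).
R2 ← R2 + 6·R1.
R2 ← R2 / (-21/5).
R1 ← R1 + 1/5·R2.
Rank is 2 with 3 unknowns, leaving z free.

infinitely many solutions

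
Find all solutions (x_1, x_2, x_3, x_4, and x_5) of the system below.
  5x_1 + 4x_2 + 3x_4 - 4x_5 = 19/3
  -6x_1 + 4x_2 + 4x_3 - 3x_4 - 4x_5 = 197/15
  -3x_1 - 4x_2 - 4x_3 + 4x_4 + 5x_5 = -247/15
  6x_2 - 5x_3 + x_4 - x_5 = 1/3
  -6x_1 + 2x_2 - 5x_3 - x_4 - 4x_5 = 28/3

x_1 = 0, x_2 = 0, x_3 = 1/5, x_4 = -1, x_5 = -7/3

Row-reduce the augmented matrix:
R1 ← R1 / (5).
R2 ← R2 + 6·R1.
R3 ← R3 + 3·R1.
R5 ← R5 + 6·R1.
R2 ← R2 / (44/5).
R1 ← R1 − 4/5·R2.
R3 ← R3 + 8/5·R2.
R4 ← R4 − 6·R2.
R5 ← R5 − 34/5·R2.
R3 ← R3 / (-36/11).
R1 ← R1 + 4/11·R3.
R2 ← R2 − 5/11·R3.
R4 ← R4 + 85/11·R3.
R5 ← R5 + 89/11·R3.
R4 ← R4 / (-481/36).
R1 ← R1 + 1/9·R4.
R2 ← R2 − 8/9·R4.
R3 ← R3 + 65/36·R4.
R5 ← R5 + 449/36·R4.
R5 ← R5 / (-3336/481).
R1 ← R1 + 64/481·R5.
R2 ← R2 + 1319/1924·R5.
R3 ← R3 + 49/74·R5.
R4 ← R4 + 95/481·R5.
Reading off the reduced rows gives x_1 = 0, x_2 = 0, x_3 = 1/5, x_4 = -1, x_5 = -7/3.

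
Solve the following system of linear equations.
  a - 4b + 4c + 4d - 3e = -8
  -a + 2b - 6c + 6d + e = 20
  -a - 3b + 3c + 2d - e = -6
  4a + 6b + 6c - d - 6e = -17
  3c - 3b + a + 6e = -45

a = -3, b = -1, c = -5, d = -1, e = -5

Row-reduce the augmented matrix:
R2 ← R2 + 1·R1.
R3 ← R3 + 1·R1.
R4 ← R4 − 4·R1.
R5 ← R5 − 1·R1.
R2 ← R2 / (-2).
R1 ← R1 + 4·R2.
R3 ← R3 + 7·R2.
R4 ← R4 − 22·R2.
R5 ← R5 − 1·R2.
R3 ← R3 / (14).
R1 ← R1 − 8·R3.
R2 ← R2 − 1·R3.
R4 ← R4 + 32·R3.
R5 ← R5 + 2·R3.
R4 ← R4 / (187/7).
R1 ← R1 − 4/7·R4.
R2 ← R2 + 41/14·R4.
R3 ← R3 + 29/14·R4.
R5 ← R5 + 22/7·R4.
R5 ← R5 / (125/17).
R1 ← R1 + 97/187·R5.
R2 ← R2 + 81/374·R5.
R3 ← R3 + 185/374·R5.
R4 ← R4 + 64/187·R5.
Reading off the reduced rows gives a = -3, b = -1, c = -5, d = -1, e = -5.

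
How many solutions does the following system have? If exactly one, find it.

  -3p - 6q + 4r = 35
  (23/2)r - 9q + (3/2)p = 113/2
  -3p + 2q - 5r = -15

no solution

Row-reduce:
R1 ← R1 / (-3).
R2 ← R2 − 3/2·R1.
R3 ← R3 + 3·R1.
R2 ← R2 / (-12).
R1 ← R1 − 2·R2.
R3 ← R3 − 8·R2.
Row 3 reduces to 0 = -2/3, a contradiction. The system is inconsistent.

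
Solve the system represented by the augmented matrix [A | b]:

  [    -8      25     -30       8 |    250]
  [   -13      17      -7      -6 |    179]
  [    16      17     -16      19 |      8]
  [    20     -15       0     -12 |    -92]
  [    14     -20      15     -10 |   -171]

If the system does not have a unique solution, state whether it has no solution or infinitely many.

x_1 = -4, x_2 = 4, x_3 = -5, x_4 = -4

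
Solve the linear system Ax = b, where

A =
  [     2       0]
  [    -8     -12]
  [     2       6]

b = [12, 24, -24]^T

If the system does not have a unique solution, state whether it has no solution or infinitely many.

x_1 = 6, x_2 = -6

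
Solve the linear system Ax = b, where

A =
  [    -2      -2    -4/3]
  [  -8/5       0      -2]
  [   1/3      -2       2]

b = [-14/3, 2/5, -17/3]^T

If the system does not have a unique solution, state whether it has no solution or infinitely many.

Row-reduce the augmented matrix:
R1 ← R1 / (-2).
R2 ← R2 + 8/5·R1.
R3 ← R3 − 1/3·R1.
R2 ← R2 / (8/5).
R1 ← R1 − 1·R2.
R3 ← R3 + 7/3·R2.
R3 ← R3 / (5/12).
R1 ← R1 − 5/4·R3.
R2 ← R2 + 7/12·R3.
Reading off the reduced rows gives x_1 = 1, x_2 = 2, x_3 = -1.

x_1 = 1, x_2 = 2, x_3 = -1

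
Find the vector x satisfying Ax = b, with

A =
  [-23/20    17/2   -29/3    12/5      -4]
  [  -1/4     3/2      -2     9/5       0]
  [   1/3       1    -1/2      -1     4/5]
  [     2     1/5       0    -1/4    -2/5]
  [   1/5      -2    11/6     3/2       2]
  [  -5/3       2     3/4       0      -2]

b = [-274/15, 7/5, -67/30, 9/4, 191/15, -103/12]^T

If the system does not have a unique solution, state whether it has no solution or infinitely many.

no solution

Row-reduce:
R1 ← R1 / (-23/20).
R2 ← R2 + 1/4·R1.
R3 ← R3 − 1/3·R1.
R4 ← R4 − 2·R1.
R5 ← R5 − 1/5·R1.
R6 ← R6 + 5/3·R1.
R2 ← R2 / (-8/23).
R1 ← R1 + 170/23·R2.
R3 ← R3 − 239/69·R2.
R4 ← R4 − 1723/115·R2.
R5 ← R5 + 12/23·R2.
R6 ← R6 + 712/69·R2.
R3 ← R3 / (-55/24).
R1 ← R1 − 25/4·R3.
R2 ← R2 + 7/24·R3.
R4 ← R4 + 1493/120·R3.
R6 ← R6 − 47/4·R3.
R4 ← R4 / (-46593/5500).
R1 ← R1 − 51/11·R4.
R2 ← R2 + 2891/550·R4.
R3 ← R3 + 1491/275·R4.
R6 ← R6 − 24537/1100·R4.
Swap R5 and R6.
R5 ← R5 / (-1462939/77655).
R1 ← R1 + 8572/15531·R5.
R2 ← R2 − 266834/46593·R5.
R3 ← R3 − 462332/77655·R5.
R4 ← R4 − 82288/46593·R5.
Row 6 reduces to 0 = 3/2, a contradiction. The system is inconsistent.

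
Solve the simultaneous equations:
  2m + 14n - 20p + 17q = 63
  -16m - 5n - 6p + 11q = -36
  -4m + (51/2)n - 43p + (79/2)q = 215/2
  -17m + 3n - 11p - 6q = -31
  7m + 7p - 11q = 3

Row-reduce:
R1 ← R1 / (2).
R2 ← R2 + 16·R1.
R3 ← R3 + 4·R1.
R4 ← R4 + 17·R1.
R5 ← R5 − 7·R1.
R2 ← R2 / (107).
R1 ← R1 − 7·R2.
R3 ← R3 − 107/2·R2.
R4 ← R4 − 122·R2.
R5 ← R5 + 49·R2.
Swap R3 and R4.
R3 ← R3 / (885/107).
R1 ← R1 − 92/107·R3.
R2 ← R2 + 166/107·R3.
R5 ← R5 − 105/107·R3.
Swap R4 and R5.
R4 ← R4 / (16/59).
R1 ← R1 − 3379/1770·R4.
R2 ← R2 + 3616/885·R4.
R3 ← R3 + 6229/1770·R4.
Row 5 reduces to 0 = -1/2, a contradiction. The system is inconsistent.

no solution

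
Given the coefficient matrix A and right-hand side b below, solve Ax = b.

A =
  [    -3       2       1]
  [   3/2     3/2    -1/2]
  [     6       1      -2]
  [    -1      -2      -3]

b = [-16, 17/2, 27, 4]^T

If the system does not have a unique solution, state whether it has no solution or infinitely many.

no solution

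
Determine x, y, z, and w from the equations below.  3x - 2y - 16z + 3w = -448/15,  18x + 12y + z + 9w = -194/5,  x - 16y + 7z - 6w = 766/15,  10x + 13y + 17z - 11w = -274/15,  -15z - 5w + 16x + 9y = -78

Row-reduce the augmented matrix:
R1 ← R1 / (3).
R2 ← R2 − 18·R1.
R3 ← R3 − 1·R1.
R4 ← R4 − 10·R1.
R5 ← R5 − 16·R1.
R2 ← R2 / (24).
R1 ← R1 + 2/3·R2.
R3 ← R3 + 46/3·R2.
R4 ← R4 − 59/3·R2.
R5 ← R5 − 59/3·R2.
R3 ← R3 / (2675/36).
R1 ← R1 + 95/36·R3.
R2 ← R2 − 97/24·R3.
R4 ← R4 + 659/72·R3.
R5 ← R5 + 659/72·R3.
R4 ← R4 / (-40648/2675).
R1 ← R1 − 159/535·R4.
R2 ← R2 − 852/2675·R4.
R3 ← R3 + 459/2675·R4.
R5 ← R5 + 40648/2675·R4.
R5 reduces to 0 = 0, so the extra equation is consistent.
Reading off the reduced rows gives x = -1, y = -8/3, z = 11/5, w = 1.

x = -1, y = -8/3, z = 11/5, w = 1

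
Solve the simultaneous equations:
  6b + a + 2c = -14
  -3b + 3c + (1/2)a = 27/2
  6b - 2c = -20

Row-reduce:
R2 ← R2 − 1/2·R1.
R2 ← R2 / (-6).
R1 ← R1 − 6·R2.
R3 ← R3 − 6·R2.
Row 3 reduces to 0 = 1/2, a contradiction. The system is inconsistent.

no solution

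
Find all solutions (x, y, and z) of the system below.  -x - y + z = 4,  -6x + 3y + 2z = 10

infinitely many solutions

Row-reduce:
R1 ← R1 / (-1).
R2 ← R2 + 6·R1.
R2 ← R2 / (9).
R1 ← R1 − 1·R2.
Rank is 2 with 3 unknowns, leaving z free.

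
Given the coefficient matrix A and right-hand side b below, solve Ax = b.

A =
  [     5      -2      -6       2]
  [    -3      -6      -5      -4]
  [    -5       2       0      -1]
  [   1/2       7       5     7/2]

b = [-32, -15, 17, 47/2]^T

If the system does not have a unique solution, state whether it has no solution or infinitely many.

infinitely many solutions

Row-reduce:
R1 ← R1 / (5).
R2 ← R2 + 3·R1.
R3 ← R3 + 5·R1.
R4 ← R4 − 1/2·R1.
R2 ← R2 / (-36/5).
R1 ← R1 + 2/5·R2.
R4 ← R4 − 36/5·R2.
R3 ← R3 / (-6).
R1 ← R1 + 13/18·R3.
R2 ← R2 − 43/36·R3.
R4 ← R4 + 3·R3.
Rank is 3 with 4 unknowns, leaving x_4 free.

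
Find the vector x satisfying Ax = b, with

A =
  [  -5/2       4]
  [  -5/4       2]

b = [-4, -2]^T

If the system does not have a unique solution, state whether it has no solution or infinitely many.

Row-reduce:
R1 ← R1 / (-5/2).
R2 ← R2 + 5/4·R1.
Rank is 1 with 2 unknowns, leaving x_2 free.

infinitely many solutions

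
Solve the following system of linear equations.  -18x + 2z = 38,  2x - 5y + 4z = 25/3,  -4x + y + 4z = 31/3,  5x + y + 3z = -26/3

Row-reduce the augmented matrix:
R1 ← R1 / (-18).
R2 ← R2 − 2·R1.
R3 ← R3 + 4·R1.
R4 ← R4 − 5·R1.
R2 ← R2 / (-5).
R3 ← R3 − 1·R2.
R4 ← R4 − 1·R2.
R3 ← R3 / (22/5).
R1 ← R1 + 1/9·R3.
R2 ← R2 + 38/45·R3.
R4 ← R4 − 22/5·R3.
R4 reduces to 0 = 0, so the extra equation is consistent.
Reading off the reduced rows gives x = -2, y = -5/3, z = 1.

x = -2, y = -5/3, z = 1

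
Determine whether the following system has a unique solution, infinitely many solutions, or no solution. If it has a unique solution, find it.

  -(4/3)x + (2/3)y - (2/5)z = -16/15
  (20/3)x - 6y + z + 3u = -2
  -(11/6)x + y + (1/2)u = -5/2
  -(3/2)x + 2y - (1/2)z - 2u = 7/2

infinitely many solutions

Row-reduce:
R1 ← R1 / (-4/3).
R2 ← R2 − 20/3·R1.
R3 ← R3 + 11/6·R1.
R4 ← R4 + 3/2·R1.
R2 ← R2 / (-8/3).
R1 ← R1 + 1/2·R2.
R3 ← R3 − 1/12·R2.
R4 ← R4 − 5/4·R2.
R3 ← R3 / (83/160).
R1 ← R1 − 39/80·R3.
R2 ← R2 − 3/8·R3.
R4 ← R4 + 83/160·R3.
Rank is 3 with 4 unknowns, leaving u free.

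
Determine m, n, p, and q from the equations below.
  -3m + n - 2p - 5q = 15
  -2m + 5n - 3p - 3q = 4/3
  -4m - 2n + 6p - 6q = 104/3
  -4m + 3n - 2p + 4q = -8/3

Row-reduce the augmented matrix:
R1 ← R1 / (-3).
R2 ← R2 + 2·R1.
R3 ← R3 + 4·R1.
R4 ← R4 + 4·R1.
R2 ← R2 / (13/3).
R1 ← R1 + 1/3·R2.
R3 ← R3 + 10/3·R2.
R4 ← R4 − 5/3·R2.
R3 ← R3 / (96/13).
R1 ← R1 − 7/13·R3.
R2 ← R2 + 5/13·R3.
R4 ← R4 − 17/13·R3.
R4 ← R4 / (83/8).
R1 ← R1 − 13/8·R4.
R2 ← R2 − 1/8·R4.
R3 ← R3 − 1/8·R4.
Reading off the reduced rows gives m = -3, n = -4/3, p = 4/3, q = -2.

m = -3, n = -4/3, p = 4/3, q = -2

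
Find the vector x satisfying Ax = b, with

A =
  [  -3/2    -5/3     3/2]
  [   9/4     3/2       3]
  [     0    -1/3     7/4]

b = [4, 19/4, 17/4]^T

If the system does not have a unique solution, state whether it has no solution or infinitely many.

Row-reduce:
R1 ← R1 / (-3/2).
R2 ← R2 − 9/4·R1.
R2 ← R2 / (-1).
R1 ← R1 − 10/9·R2.
R3 ← R3 + 1/3·R2.
Row 3 reduces to 0 = 2/3, a contradiction. The system is inconsistent.

no solution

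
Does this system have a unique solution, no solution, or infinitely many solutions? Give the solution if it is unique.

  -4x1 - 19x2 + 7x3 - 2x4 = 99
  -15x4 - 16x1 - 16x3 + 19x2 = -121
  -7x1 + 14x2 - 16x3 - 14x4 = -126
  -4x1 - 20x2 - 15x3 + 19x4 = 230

Row-reduce the augmented matrix:
R1 ← R1 / (-4).
R2 ← R2 + 16·R1.
R3 ← R3 + 7·R1.
R4 ← R4 + 4·R1.
R2 ← R2 / (95).
R1 ← R1 − 19/4·R2.
R3 ← R3 − 189/4·R2.
R4 ← R4 + 1·R2.
R3 ← R3 / (-2419/380).
R1 ← R1 − 9/20·R3.
R2 ← R2 + 44/95·R3.
R4 ← R4 + 2134/95·R3.
R4 ← R4 / (110530/2419).
R1 ← R1 − 856/2419·R4.
R2 ← R2 − 1057/2419·R4.
R3 ← R3 − 2667/2419·R4.
Reading off the reduced rows gives x1 = -4, x2 = -5, x3 = 0, x4 = 6.

x1 = -4, x2 = -5, x3 = 0, x4 = 6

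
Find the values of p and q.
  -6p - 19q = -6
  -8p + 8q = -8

p = 1, q = 0

Row-reduce the augmented matrix:
R1 ← R1 / (-6).
R2 ← R2 + 8·R1.
R2 ← R2 / (100/3).
R1 ← R1 − 19/6·R2.
Reading off the reduced rows gives p = 1, q = 0.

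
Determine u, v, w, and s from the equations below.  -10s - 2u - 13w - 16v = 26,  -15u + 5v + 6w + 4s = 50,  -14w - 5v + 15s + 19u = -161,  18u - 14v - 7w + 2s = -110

Row-reduce the augmented matrix:
R1 ← R1 / (-2).
R2 ← R2 + 15·R1.
R3 ← R3 − 19·R1.
R4 ← R4 − 18·R1.
R2 ← R2 / (125).
R1 ← R1 − 8·R2.
R3 ← R3 + 157·R2.
R4 ← R4 + 158·R2.
R3 ← R3 / (-938/125).
R1 ← R1 + 31/250·R3.
R2 ← R2 − 207/250·R3.
R4 ← R4 − 853/125·R3.
R4 ← R4 / (27519/938).
R1 ← R1 + 701/1876·R4.
R2 ← R2 − 5165/1876·R4.
R3 ← R3 + 2403/938·R4.
Reading off the reduced rows gives u = -4, v = 2, w = 0, s = -5.

u = -4, v = 2, w = 0, s = -5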